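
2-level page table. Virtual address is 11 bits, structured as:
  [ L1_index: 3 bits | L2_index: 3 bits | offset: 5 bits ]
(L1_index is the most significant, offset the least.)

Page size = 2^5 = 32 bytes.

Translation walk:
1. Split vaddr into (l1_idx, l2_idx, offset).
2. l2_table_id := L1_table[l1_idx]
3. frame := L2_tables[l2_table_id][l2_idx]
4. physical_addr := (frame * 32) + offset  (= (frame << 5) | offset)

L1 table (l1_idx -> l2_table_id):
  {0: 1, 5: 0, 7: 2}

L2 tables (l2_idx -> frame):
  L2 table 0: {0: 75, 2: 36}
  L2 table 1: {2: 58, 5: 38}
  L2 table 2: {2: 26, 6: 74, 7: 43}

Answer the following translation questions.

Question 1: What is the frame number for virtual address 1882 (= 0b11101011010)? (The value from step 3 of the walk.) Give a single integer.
Answer: 26

Derivation:
vaddr = 1882: l1_idx=7, l2_idx=2
L1[7] = 2; L2[2][2] = 26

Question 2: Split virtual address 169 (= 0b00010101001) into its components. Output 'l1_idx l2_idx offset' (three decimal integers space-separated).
Answer: 0 5 9

Derivation:
vaddr = 169 = 0b00010101001
  top 3 bits -> l1_idx = 0
  next 3 bits -> l2_idx = 5
  bottom 5 bits -> offset = 9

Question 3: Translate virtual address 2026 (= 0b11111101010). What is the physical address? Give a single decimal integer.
vaddr = 2026 = 0b11111101010
Split: l1_idx=7, l2_idx=7, offset=10
L1[7] = 2
L2[2][7] = 43
paddr = 43 * 32 + 10 = 1386

Answer: 1386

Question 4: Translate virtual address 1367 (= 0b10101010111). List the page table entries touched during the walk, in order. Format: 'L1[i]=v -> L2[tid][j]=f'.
Answer: L1[5]=0 -> L2[0][2]=36

Derivation:
vaddr = 1367 = 0b10101010111
Split: l1_idx=5, l2_idx=2, offset=23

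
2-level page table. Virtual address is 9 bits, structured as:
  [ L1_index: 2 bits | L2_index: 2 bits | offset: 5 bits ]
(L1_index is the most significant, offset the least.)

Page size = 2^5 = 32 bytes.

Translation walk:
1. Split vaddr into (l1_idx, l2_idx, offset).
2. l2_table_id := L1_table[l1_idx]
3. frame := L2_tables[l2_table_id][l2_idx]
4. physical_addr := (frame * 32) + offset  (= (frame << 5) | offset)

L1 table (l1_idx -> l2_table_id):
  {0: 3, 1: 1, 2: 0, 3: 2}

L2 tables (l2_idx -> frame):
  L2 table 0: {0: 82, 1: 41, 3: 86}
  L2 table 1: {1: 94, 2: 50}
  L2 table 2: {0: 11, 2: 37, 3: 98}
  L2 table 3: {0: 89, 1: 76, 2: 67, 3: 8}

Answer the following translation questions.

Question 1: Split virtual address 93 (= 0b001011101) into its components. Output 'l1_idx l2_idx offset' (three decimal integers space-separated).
Answer: 0 2 29

Derivation:
vaddr = 93 = 0b001011101
  top 2 bits -> l1_idx = 0
  next 2 bits -> l2_idx = 2
  bottom 5 bits -> offset = 29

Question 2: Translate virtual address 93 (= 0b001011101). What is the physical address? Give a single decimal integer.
vaddr = 93 = 0b001011101
Split: l1_idx=0, l2_idx=2, offset=29
L1[0] = 3
L2[3][2] = 67
paddr = 67 * 32 + 29 = 2173

Answer: 2173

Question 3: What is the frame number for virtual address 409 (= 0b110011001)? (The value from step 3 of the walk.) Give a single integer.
Answer: 11

Derivation:
vaddr = 409: l1_idx=3, l2_idx=0
L1[3] = 2; L2[2][0] = 11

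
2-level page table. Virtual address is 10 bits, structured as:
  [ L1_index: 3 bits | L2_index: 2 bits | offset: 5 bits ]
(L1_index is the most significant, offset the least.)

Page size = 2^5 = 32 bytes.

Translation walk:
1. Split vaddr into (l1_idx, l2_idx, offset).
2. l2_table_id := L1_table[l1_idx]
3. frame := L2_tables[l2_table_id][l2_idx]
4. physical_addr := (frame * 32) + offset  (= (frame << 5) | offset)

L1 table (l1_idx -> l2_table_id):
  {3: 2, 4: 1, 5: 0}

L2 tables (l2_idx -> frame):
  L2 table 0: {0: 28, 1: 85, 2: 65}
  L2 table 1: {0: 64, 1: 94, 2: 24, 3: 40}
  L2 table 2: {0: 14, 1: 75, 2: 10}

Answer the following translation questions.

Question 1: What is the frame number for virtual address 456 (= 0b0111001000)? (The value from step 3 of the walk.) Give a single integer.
Answer: 10

Derivation:
vaddr = 456: l1_idx=3, l2_idx=2
L1[3] = 2; L2[2][2] = 10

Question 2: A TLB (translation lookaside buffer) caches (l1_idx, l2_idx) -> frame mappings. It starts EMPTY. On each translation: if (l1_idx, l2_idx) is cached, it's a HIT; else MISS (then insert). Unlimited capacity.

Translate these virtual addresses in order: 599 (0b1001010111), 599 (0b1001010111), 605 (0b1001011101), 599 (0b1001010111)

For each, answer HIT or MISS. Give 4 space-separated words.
vaddr=599: (4,2) not in TLB -> MISS, insert
vaddr=599: (4,2) in TLB -> HIT
vaddr=605: (4,2) in TLB -> HIT
vaddr=599: (4,2) in TLB -> HIT

Answer: MISS HIT HIT HIT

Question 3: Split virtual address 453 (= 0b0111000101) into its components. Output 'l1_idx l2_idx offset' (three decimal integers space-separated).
vaddr = 453 = 0b0111000101
  top 3 bits -> l1_idx = 3
  next 2 bits -> l2_idx = 2
  bottom 5 bits -> offset = 5

Answer: 3 2 5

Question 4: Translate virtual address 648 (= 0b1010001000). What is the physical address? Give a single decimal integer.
Answer: 904

Derivation:
vaddr = 648 = 0b1010001000
Split: l1_idx=5, l2_idx=0, offset=8
L1[5] = 0
L2[0][0] = 28
paddr = 28 * 32 + 8 = 904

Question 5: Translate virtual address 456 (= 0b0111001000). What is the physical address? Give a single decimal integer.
vaddr = 456 = 0b0111001000
Split: l1_idx=3, l2_idx=2, offset=8
L1[3] = 2
L2[2][2] = 10
paddr = 10 * 32 + 8 = 328

Answer: 328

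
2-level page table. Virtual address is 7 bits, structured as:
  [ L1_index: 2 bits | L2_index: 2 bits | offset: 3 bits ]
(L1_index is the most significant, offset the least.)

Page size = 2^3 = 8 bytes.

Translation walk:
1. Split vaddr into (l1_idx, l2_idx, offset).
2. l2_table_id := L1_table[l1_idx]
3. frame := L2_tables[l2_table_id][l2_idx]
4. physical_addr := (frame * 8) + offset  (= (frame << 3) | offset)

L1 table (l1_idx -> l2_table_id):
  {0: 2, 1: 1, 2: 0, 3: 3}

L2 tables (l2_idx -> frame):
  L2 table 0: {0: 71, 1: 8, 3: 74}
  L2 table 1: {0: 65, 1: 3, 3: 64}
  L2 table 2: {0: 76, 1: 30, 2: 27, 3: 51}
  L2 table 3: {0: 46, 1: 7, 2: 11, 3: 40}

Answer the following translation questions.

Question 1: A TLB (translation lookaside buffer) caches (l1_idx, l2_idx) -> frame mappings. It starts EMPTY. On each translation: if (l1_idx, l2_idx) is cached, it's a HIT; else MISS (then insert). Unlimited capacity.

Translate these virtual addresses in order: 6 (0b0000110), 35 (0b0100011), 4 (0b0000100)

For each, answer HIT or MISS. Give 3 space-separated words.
Answer: MISS MISS HIT

Derivation:
vaddr=6: (0,0) not in TLB -> MISS, insert
vaddr=35: (1,0) not in TLB -> MISS, insert
vaddr=4: (0,0) in TLB -> HIT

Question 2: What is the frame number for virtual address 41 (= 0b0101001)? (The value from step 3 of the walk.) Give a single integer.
vaddr = 41: l1_idx=1, l2_idx=1
L1[1] = 1; L2[1][1] = 3

Answer: 3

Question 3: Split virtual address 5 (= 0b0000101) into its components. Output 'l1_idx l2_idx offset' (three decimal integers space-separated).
vaddr = 5 = 0b0000101
  top 2 bits -> l1_idx = 0
  next 2 bits -> l2_idx = 0
  bottom 3 bits -> offset = 5

Answer: 0 0 5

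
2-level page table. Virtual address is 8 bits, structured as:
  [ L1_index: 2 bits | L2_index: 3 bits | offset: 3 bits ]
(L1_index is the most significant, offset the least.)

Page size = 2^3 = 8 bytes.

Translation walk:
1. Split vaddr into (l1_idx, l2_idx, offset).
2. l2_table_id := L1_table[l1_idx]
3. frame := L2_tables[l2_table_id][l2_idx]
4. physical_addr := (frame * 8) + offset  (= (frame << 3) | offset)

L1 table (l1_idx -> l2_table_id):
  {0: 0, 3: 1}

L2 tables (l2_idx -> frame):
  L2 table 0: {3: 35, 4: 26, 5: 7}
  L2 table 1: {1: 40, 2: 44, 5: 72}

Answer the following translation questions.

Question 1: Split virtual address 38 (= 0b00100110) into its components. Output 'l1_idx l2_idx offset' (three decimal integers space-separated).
vaddr = 38 = 0b00100110
  top 2 bits -> l1_idx = 0
  next 3 bits -> l2_idx = 4
  bottom 3 bits -> offset = 6

Answer: 0 4 6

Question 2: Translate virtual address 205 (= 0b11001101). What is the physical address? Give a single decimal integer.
vaddr = 205 = 0b11001101
Split: l1_idx=3, l2_idx=1, offset=5
L1[3] = 1
L2[1][1] = 40
paddr = 40 * 8 + 5 = 325

Answer: 325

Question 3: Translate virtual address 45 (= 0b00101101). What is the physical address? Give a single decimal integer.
vaddr = 45 = 0b00101101
Split: l1_idx=0, l2_idx=5, offset=5
L1[0] = 0
L2[0][5] = 7
paddr = 7 * 8 + 5 = 61

Answer: 61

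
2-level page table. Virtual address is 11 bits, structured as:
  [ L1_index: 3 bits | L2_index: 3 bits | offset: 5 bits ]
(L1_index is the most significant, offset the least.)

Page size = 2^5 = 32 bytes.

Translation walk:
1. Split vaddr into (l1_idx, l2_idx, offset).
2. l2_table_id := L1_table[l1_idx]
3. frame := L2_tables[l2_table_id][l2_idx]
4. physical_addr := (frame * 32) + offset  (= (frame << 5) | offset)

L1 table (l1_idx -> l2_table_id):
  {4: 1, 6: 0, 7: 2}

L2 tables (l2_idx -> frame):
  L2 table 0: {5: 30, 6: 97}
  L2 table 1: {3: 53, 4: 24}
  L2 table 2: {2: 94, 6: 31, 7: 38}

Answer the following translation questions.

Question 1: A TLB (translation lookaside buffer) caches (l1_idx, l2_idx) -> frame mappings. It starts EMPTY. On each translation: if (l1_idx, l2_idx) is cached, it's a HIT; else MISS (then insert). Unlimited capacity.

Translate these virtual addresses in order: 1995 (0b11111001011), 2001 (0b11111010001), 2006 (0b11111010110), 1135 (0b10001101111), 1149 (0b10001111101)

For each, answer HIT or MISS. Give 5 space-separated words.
Answer: MISS HIT HIT MISS HIT

Derivation:
vaddr=1995: (7,6) not in TLB -> MISS, insert
vaddr=2001: (7,6) in TLB -> HIT
vaddr=2006: (7,6) in TLB -> HIT
vaddr=1135: (4,3) not in TLB -> MISS, insert
vaddr=1149: (4,3) in TLB -> HIT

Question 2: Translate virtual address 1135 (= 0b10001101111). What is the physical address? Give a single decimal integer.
Answer: 1711

Derivation:
vaddr = 1135 = 0b10001101111
Split: l1_idx=4, l2_idx=3, offset=15
L1[4] = 1
L2[1][3] = 53
paddr = 53 * 32 + 15 = 1711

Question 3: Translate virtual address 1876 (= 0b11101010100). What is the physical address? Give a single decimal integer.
vaddr = 1876 = 0b11101010100
Split: l1_idx=7, l2_idx=2, offset=20
L1[7] = 2
L2[2][2] = 94
paddr = 94 * 32 + 20 = 3028

Answer: 3028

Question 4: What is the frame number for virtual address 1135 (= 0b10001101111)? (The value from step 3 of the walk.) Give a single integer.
Answer: 53

Derivation:
vaddr = 1135: l1_idx=4, l2_idx=3
L1[4] = 1; L2[1][3] = 53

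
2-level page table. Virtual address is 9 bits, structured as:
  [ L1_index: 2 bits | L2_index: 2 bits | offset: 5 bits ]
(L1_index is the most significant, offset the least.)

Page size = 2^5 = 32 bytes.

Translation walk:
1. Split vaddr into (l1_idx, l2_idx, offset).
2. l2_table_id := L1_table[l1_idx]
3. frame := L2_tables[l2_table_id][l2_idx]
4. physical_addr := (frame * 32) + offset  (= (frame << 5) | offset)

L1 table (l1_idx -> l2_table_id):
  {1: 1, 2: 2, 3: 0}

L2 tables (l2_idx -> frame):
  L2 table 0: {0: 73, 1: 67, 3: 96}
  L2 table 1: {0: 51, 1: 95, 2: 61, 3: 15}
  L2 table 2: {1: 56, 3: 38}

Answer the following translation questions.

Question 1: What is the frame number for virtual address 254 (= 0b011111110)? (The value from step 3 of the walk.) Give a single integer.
Answer: 15

Derivation:
vaddr = 254: l1_idx=1, l2_idx=3
L1[1] = 1; L2[1][3] = 15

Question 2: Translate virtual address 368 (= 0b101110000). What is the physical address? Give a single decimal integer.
vaddr = 368 = 0b101110000
Split: l1_idx=2, l2_idx=3, offset=16
L1[2] = 2
L2[2][3] = 38
paddr = 38 * 32 + 16 = 1232

Answer: 1232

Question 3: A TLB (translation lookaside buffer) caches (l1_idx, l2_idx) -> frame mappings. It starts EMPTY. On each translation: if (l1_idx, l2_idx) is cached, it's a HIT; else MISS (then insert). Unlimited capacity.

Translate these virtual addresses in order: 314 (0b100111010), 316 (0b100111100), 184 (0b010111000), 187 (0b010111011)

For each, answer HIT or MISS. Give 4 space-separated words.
vaddr=314: (2,1) not in TLB -> MISS, insert
vaddr=316: (2,1) in TLB -> HIT
vaddr=184: (1,1) not in TLB -> MISS, insert
vaddr=187: (1,1) in TLB -> HIT

Answer: MISS HIT MISS HIT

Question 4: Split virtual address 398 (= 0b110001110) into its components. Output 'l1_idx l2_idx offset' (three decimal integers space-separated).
Answer: 3 0 14

Derivation:
vaddr = 398 = 0b110001110
  top 2 bits -> l1_idx = 3
  next 2 bits -> l2_idx = 0
  bottom 5 bits -> offset = 14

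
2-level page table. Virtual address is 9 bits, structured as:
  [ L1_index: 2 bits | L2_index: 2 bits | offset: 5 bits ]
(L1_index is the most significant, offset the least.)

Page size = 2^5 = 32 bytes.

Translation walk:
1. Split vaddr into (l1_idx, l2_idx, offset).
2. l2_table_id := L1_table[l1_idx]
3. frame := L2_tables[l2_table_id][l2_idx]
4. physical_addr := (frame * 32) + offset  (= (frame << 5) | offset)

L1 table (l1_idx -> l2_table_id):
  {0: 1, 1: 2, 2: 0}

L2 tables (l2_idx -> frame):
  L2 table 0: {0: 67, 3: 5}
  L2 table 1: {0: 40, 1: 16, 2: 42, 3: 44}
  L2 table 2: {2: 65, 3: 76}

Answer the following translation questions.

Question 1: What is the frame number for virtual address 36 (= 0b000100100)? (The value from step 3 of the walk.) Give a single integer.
Answer: 16

Derivation:
vaddr = 36: l1_idx=0, l2_idx=1
L1[0] = 1; L2[1][1] = 16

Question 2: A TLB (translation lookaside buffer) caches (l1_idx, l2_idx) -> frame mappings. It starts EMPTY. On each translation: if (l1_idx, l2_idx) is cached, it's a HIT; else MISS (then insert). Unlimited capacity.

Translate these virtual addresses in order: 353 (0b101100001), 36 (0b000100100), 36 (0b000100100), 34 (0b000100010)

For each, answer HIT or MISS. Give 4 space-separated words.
Answer: MISS MISS HIT HIT

Derivation:
vaddr=353: (2,3) not in TLB -> MISS, insert
vaddr=36: (0,1) not in TLB -> MISS, insert
vaddr=36: (0,1) in TLB -> HIT
vaddr=34: (0,1) in TLB -> HIT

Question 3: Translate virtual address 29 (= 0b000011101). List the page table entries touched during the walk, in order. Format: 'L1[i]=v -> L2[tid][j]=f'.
vaddr = 29 = 0b000011101
Split: l1_idx=0, l2_idx=0, offset=29

Answer: L1[0]=1 -> L2[1][0]=40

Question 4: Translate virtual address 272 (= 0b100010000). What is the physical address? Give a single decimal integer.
Answer: 2160

Derivation:
vaddr = 272 = 0b100010000
Split: l1_idx=2, l2_idx=0, offset=16
L1[2] = 0
L2[0][0] = 67
paddr = 67 * 32 + 16 = 2160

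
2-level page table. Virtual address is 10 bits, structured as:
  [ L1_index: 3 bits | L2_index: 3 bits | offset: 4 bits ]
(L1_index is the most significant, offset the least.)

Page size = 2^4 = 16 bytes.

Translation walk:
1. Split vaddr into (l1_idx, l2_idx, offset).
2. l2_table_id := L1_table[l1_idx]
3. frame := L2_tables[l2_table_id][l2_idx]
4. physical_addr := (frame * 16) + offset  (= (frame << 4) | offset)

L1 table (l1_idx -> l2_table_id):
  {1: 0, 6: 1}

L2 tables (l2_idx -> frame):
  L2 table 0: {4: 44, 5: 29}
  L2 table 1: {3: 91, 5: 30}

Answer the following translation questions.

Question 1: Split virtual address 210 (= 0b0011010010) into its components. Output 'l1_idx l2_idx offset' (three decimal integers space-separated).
vaddr = 210 = 0b0011010010
  top 3 bits -> l1_idx = 1
  next 3 bits -> l2_idx = 5
  bottom 4 bits -> offset = 2

Answer: 1 5 2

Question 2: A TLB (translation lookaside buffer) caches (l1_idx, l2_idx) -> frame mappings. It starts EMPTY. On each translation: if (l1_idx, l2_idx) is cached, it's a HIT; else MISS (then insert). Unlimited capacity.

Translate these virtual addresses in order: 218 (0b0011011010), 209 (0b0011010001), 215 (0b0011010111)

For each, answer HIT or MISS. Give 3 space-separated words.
vaddr=218: (1,5) not in TLB -> MISS, insert
vaddr=209: (1,5) in TLB -> HIT
vaddr=215: (1,5) in TLB -> HIT

Answer: MISS HIT HIT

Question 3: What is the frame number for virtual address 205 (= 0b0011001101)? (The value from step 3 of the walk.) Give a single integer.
Answer: 44

Derivation:
vaddr = 205: l1_idx=1, l2_idx=4
L1[1] = 0; L2[0][4] = 44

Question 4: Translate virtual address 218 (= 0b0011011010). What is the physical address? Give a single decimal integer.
vaddr = 218 = 0b0011011010
Split: l1_idx=1, l2_idx=5, offset=10
L1[1] = 0
L2[0][5] = 29
paddr = 29 * 16 + 10 = 474

Answer: 474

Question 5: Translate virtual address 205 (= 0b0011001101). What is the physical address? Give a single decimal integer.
vaddr = 205 = 0b0011001101
Split: l1_idx=1, l2_idx=4, offset=13
L1[1] = 0
L2[0][4] = 44
paddr = 44 * 16 + 13 = 717

Answer: 717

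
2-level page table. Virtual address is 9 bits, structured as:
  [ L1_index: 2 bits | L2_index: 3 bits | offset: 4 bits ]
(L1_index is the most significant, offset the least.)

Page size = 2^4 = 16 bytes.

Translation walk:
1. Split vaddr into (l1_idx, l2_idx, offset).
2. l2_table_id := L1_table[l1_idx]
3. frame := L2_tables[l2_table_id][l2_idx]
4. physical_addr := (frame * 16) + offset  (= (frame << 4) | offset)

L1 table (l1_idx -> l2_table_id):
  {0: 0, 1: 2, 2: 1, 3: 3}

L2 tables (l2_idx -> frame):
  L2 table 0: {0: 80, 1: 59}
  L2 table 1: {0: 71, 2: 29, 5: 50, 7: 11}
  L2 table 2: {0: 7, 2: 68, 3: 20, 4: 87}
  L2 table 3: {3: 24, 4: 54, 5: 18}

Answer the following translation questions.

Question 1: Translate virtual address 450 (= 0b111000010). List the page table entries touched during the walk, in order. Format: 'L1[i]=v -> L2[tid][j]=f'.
vaddr = 450 = 0b111000010
Split: l1_idx=3, l2_idx=4, offset=2

Answer: L1[3]=3 -> L2[3][4]=54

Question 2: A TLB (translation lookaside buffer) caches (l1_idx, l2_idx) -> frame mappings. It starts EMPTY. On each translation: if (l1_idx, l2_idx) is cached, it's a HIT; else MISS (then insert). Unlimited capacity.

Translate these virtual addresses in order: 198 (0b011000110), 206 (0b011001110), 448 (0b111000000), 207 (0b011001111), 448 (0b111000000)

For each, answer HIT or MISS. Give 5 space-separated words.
Answer: MISS HIT MISS HIT HIT

Derivation:
vaddr=198: (1,4) not in TLB -> MISS, insert
vaddr=206: (1,4) in TLB -> HIT
vaddr=448: (3,4) not in TLB -> MISS, insert
vaddr=207: (1,4) in TLB -> HIT
vaddr=448: (3,4) in TLB -> HIT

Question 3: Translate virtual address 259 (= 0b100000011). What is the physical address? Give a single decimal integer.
vaddr = 259 = 0b100000011
Split: l1_idx=2, l2_idx=0, offset=3
L1[2] = 1
L2[1][0] = 71
paddr = 71 * 16 + 3 = 1139

Answer: 1139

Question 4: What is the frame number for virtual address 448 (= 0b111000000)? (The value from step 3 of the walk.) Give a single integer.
vaddr = 448: l1_idx=3, l2_idx=4
L1[3] = 3; L2[3][4] = 54

Answer: 54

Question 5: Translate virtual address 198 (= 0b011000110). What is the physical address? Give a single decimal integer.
vaddr = 198 = 0b011000110
Split: l1_idx=1, l2_idx=4, offset=6
L1[1] = 2
L2[2][4] = 87
paddr = 87 * 16 + 6 = 1398

Answer: 1398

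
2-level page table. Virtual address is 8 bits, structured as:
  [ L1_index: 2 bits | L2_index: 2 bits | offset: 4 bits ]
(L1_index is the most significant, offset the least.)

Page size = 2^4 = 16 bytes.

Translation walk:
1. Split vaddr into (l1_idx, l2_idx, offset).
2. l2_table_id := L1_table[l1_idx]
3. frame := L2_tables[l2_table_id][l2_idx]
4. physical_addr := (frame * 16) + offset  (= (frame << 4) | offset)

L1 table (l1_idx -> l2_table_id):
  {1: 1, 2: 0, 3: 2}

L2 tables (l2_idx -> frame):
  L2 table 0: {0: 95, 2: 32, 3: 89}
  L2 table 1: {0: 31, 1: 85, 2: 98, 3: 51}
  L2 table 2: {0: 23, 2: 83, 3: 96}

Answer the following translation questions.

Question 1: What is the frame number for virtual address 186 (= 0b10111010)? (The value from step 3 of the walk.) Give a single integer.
Answer: 89

Derivation:
vaddr = 186: l1_idx=2, l2_idx=3
L1[2] = 0; L2[0][3] = 89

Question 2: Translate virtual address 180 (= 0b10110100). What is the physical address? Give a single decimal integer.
Answer: 1428

Derivation:
vaddr = 180 = 0b10110100
Split: l1_idx=2, l2_idx=3, offset=4
L1[2] = 0
L2[0][3] = 89
paddr = 89 * 16 + 4 = 1428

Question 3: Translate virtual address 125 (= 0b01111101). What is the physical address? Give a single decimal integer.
vaddr = 125 = 0b01111101
Split: l1_idx=1, l2_idx=3, offset=13
L1[1] = 1
L2[1][3] = 51
paddr = 51 * 16 + 13 = 829

Answer: 829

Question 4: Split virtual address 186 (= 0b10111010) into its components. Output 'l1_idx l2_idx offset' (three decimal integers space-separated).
Answer: 2 3 10

Derivation:
vaddr = 186 = 0b10111010
  top 2 bits -> l1_idx = 2
  next 2 bits -> l2_idx = 3
  bottom 4 bits -> offset = 10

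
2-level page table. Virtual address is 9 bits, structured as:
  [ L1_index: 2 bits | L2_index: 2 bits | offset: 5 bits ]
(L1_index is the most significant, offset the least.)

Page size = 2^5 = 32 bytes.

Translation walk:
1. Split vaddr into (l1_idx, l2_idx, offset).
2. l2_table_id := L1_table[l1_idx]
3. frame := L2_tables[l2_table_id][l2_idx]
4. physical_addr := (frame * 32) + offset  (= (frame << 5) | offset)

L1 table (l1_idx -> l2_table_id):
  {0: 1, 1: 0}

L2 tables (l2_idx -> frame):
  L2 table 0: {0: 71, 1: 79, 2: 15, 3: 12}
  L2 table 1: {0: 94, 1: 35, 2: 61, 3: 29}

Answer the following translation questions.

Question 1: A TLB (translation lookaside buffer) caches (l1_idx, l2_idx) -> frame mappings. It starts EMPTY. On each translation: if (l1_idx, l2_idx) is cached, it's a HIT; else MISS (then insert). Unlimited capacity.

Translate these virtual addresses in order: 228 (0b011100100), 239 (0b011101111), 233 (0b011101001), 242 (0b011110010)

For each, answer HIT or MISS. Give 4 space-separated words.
vaddr=228: (1,3) not in TLB -> MISS, insert
vaddr=239: (1,3) in TLB -> HIT
vaddr=233: (1,3) in TLB -> HIT
vaddr=242: (1,3) in TLB -> HIT

Answer: MISS HIT HIT HIT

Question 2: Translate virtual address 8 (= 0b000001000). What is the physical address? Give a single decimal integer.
vaddr = 8 = 0b000001000
Split: l1_idx=0, l2_idx=0, offset=8
L1[0] = 1
L2[1][0] = 94
paddr = 94 * 32 + 8 = 3016

Answer: 3016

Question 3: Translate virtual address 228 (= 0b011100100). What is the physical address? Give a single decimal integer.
Answer: 388

Derivation:
vaddr = 228 = 0b011100100
Split: l1_idx=1, l2_idx=3, offset=4
L1[1] = 0
L2[0][3] = 12
paddr = 12 * 32 + 4 = 388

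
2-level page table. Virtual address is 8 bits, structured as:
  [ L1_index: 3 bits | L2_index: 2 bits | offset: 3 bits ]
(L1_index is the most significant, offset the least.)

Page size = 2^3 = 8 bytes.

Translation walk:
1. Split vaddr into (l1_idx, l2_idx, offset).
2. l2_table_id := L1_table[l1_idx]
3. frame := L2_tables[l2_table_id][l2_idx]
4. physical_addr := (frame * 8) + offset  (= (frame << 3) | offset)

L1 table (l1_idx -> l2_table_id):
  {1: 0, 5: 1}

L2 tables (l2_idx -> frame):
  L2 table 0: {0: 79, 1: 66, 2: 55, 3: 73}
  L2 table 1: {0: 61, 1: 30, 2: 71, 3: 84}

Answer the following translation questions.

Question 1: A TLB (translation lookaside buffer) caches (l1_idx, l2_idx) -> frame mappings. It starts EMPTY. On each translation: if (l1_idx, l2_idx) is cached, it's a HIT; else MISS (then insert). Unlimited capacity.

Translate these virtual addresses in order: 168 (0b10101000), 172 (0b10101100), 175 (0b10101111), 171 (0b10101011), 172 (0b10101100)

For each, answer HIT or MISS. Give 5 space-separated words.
vaddr=168: (5,1) not in TLB -> MISS, insert
vaddr=172: (5,1) in TLB -> HIT
vaddr=175: (5,1) in TLB -> HIT
vaddr=171: (5,1) in TLB -> HIT
vaddr=172: (5,1) in TLB -> HIT

Answer: MISS HIT HIT HIT HIT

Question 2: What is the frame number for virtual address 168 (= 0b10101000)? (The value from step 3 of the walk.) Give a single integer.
vaddr = 168: l1_idx=5, l2_idx=1
L1[5] = 1; L2[1][1] = 30

Answer: 30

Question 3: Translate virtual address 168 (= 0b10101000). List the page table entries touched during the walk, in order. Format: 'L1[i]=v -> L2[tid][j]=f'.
Answer: L1[5]=1 -> L2[1][1]=30

Derivation:
vaddr = 168 = 0b10101000
Split: l1_idx=5, l2_idx=1, offset=0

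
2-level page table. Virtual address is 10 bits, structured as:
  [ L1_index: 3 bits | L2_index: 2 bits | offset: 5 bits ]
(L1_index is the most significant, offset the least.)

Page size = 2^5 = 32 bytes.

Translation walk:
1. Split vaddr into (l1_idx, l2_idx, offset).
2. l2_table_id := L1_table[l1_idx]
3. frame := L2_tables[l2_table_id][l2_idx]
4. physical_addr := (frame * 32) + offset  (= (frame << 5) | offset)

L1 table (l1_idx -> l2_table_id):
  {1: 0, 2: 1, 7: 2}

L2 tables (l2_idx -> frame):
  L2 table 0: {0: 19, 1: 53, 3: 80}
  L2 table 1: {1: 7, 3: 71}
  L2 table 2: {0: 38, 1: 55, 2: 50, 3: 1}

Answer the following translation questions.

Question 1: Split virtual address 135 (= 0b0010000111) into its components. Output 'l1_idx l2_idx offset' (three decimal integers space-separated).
vaddr = 135 = 0b0010000111
  top 3 bits -> l1_idx = 1
  next 2 bits -> l2_idx = 0
  bottom 5 bits -> offset = 7

Answer: 1 0 7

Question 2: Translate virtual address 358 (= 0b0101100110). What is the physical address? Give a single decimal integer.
vaddr = 358 = 0b0101100110
Split: l1_idx=2, l2_idx=3, offset=6
L1[2] = 1
L2[1][3] = 71
paddr = 71 * 32 + 6 = 2278

Answer: 2278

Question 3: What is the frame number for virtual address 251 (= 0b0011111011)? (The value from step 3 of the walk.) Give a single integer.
vaddr = 251: l1_idx=1, l2_idx=3
L1[1] = 0; L2[0][3] = 80

Answer: 80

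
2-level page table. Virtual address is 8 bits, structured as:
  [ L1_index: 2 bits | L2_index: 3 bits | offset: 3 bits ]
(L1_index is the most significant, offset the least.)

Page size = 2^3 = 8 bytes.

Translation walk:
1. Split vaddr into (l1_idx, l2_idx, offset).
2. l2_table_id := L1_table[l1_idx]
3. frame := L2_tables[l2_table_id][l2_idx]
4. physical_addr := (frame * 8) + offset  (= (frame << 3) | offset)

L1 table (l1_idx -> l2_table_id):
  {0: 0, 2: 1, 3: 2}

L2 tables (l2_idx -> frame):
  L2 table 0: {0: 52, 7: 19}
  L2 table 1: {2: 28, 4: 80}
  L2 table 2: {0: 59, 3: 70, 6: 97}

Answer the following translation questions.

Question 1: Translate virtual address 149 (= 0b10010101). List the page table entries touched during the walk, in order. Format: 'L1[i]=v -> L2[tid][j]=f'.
Answer: L1[2]=1 -> L2[1][2]=28

Derivation:
vaddr = 149 = 0b10010101
Split: l1_idx=2, l2_idx=2, offset=5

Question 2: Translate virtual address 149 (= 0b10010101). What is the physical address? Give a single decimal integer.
vaddr = 149 = 0b10010101
Split: l1_idx=2, l2_idx=2, offset=5
L1[2] = 1
L2[1][2] = 28
paddr = 28 * 8 + 5 = 229

Answer: 229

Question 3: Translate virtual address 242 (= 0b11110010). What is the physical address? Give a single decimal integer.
vaddr = 242 = 0b11110010
Split: l1_idx=3, l2_idx=6, offset=2
L1[3] = 2
L2[2][6] = 97
paddr = 97 * 8 + 2 = 778

Answer: 778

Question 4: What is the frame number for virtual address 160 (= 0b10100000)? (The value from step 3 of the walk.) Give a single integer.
vaddr = 160: l1_idx=2, l2_idx=4
L1[2] = 1; L2[1][4] = 80

Answer: 80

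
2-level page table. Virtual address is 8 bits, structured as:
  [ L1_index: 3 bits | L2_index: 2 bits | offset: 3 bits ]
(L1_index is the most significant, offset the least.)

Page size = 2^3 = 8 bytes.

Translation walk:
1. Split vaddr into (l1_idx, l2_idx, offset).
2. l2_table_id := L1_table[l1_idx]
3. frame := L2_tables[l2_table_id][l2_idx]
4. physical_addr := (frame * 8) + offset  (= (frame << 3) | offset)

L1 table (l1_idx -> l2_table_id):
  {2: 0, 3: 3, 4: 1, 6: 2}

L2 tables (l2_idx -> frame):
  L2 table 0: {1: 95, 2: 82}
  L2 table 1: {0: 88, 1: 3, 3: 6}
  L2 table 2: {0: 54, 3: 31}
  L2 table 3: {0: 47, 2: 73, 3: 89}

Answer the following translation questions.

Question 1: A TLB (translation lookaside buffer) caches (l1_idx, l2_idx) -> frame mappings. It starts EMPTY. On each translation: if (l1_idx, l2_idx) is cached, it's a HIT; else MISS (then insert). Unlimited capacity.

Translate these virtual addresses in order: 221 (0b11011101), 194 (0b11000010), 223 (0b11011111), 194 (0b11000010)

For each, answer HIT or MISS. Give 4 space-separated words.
Answer: MISS MISS HIT HIT

Derivation:
vaddr=221: (6,3) not in TLB -> MISS, insert
vaddr=194: (6,0) not in TLB -> MISS, insert
vaddr=223: (6,3) in TLB -> HIT
vaddr=194: (6,0) in TLB -> HIT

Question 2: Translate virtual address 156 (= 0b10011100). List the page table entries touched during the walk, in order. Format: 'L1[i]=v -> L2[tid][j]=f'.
vaddr = 156 = 0b10011100
Split: l1_idx=4, l2_idx=3, offset=4

Answer: L1[4]=1 -> L2[1][3]=6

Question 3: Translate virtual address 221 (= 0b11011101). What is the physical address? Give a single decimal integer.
Answer: 253

Derivation:
vaddr = 221 = 0b11011101
Split: l1_idx=6, l2_idx=3, offset=5
L1[6] = 2
L2[2][3] = 31
paddr = 31 * 8 + 5 = 253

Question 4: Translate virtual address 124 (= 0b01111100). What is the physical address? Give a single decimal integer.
vaddr = 124 = 0b01111100
Split: l1_idx=3, l2_idx=3, offset=4
L1[3] = 3
L2[3][3] = 89
paddr = 89 * 8 + 4 = 716

Answer: 716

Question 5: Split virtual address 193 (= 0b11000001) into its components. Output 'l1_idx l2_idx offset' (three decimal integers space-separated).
Answer: 6 0 1

Derivation:
vaddr = 193 = 0b11000001
  top 3 bits -> l1_idx = 6
  next 2 bits -> l2_idx = 0
  bottom 3 bits -> offset = 1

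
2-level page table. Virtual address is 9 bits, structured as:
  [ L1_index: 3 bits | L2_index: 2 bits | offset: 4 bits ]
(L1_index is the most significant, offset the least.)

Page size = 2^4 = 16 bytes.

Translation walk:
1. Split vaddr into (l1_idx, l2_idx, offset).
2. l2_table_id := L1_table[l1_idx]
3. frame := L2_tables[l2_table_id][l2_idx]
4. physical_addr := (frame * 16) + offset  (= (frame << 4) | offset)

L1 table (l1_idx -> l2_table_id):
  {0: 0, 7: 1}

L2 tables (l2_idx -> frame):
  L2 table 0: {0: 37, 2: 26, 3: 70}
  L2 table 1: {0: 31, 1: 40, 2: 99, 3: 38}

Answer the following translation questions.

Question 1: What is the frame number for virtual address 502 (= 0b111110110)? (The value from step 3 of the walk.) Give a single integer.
Answer: 38

Derivation:
vaddr = 502: l1_idx=7, l2_idx=3
L1[7] = 1; L2[1][3] = 38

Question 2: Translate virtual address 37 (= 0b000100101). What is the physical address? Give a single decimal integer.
vaddr = 37 = 0b000100101
Split: l1_idx=0, l2_idx=2, offset=5
L1[0] = 0
L2[0][2] = 26
paddr = 26 * 16 + 5 = 421

Answer: 421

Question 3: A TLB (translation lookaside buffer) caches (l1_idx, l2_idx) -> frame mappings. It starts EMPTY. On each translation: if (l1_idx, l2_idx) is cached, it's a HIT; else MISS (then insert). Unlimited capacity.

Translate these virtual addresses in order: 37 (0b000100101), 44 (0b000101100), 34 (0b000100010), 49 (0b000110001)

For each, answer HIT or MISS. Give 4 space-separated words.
vaddr=37: (0,2) not in TLB -> MISS, insert
vaddr=44: (0,2) in TLB -> HIT
vaddr=34: (0,2) in TLB -> HIT
vaddr=49: (0,3) not in TLB -> MISS, insert

Answer: MISS HIT HIT MISS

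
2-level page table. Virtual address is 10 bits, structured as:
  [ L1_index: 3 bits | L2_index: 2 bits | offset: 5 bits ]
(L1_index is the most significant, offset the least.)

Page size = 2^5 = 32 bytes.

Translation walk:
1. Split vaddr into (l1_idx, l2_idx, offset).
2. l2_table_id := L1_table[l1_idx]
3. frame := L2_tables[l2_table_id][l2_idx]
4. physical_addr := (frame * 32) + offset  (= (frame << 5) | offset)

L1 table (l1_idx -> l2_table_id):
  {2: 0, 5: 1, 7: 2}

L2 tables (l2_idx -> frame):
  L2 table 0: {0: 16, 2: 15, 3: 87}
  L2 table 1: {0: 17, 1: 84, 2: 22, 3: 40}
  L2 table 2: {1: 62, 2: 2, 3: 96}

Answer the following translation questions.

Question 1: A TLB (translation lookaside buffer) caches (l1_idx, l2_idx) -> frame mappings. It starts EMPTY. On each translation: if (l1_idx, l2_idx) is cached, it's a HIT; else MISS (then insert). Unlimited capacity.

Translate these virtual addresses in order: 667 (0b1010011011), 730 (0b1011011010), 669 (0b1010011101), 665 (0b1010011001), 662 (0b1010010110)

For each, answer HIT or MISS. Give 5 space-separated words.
Answer: MISS MISS HIT HIT HIT

Derivation:
vaddr=667: (5,0) not in TLB -> MISS, insert
vaddr=730: (5,2) not in TLB -> MISS, insert
vaddr=669: (5,0) in TLB -> HIT
vaddr=665: (5,0) in TLB -> HIT
vaddr=662: (5,0) in TLB -> HIT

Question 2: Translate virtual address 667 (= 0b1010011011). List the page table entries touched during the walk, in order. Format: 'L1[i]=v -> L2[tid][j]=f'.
vaddr = 667 = 0b1010011011
Split: l1_idx=5, l2_idx=0, offset=27

Answer: L1[5]=1 -> L2[1][0]=17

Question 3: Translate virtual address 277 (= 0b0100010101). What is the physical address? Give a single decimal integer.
vaddr = 277 = 0b0100010101
Split: l1_idx=2, l2_idx=0, offset=21
L1[2] = 0
L2[0][0] = 16
paddr = 16 * 32 + 21 = 533

Answer: 533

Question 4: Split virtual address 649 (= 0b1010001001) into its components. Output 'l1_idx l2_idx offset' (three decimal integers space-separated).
Answer: 5 0 9

Derivation:
vaddr = 649 = 0b1010001001
  top 3 bits -> l1_idx = 5
  next 2 bits -> l2_idx = 0
  bottom 5 bits -> offset = 9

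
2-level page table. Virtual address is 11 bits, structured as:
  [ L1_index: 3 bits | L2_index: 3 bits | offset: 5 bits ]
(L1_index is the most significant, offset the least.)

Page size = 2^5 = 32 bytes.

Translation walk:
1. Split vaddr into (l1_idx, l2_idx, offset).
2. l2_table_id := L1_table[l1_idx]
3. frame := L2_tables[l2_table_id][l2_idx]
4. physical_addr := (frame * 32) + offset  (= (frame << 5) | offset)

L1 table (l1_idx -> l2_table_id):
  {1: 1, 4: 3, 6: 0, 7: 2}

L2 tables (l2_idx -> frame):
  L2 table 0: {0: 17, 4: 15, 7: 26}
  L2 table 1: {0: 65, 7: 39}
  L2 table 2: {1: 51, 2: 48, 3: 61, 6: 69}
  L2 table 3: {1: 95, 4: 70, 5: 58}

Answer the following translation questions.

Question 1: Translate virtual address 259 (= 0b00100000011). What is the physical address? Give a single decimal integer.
Answer: 2083

Derivation:
vaddr = 259 = 0b00100000011
Split: l1_idx=1, l2_idx=0, offset=3
L1[1] = 1
L2[1][0] = 65
paddr = 65 * 32 + 3 = 2083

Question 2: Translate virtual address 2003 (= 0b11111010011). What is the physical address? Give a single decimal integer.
Answer: 2227

Derivation:
vaddr = 2003 = 0b11111010011
Split: l1_idx=7, l2_idx=6, offset=19
L1[7] = 2
L2[2][6] = 69
paddr = 69 * 32 + 19 = 2227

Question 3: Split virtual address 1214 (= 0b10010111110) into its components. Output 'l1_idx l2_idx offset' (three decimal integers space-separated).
vaddr = 1214 = 0b10010111110
  top 3 bits -> l1_idx = 4
  next 3 bits -> l2_idx = 5
  bottom 5 bits -> offset = 30

Answer: 4 5 30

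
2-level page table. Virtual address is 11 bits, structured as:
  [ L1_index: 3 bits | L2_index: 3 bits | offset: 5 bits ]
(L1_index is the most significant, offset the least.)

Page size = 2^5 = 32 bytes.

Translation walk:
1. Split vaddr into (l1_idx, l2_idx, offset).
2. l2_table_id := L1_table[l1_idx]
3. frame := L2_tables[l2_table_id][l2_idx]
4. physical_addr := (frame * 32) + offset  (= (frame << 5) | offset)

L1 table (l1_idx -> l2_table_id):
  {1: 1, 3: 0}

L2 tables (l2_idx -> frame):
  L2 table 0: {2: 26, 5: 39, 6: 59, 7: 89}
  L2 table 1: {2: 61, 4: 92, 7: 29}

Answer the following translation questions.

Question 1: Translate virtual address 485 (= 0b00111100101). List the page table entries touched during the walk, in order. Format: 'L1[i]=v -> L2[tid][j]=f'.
vaddr = 485 = 0b00111100101
Split: l1_idx=1, l2_idx=7, offset=5

Answer: L1[1]=1 -> L2[1][7]=29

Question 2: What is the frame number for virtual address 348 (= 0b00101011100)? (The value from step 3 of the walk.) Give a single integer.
vaddr = 348: l1_idx=1, l2_idx=2
L1[1] = 1; L2[1][2] = 61

Answer: 61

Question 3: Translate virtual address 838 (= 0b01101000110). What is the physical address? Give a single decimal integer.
vaddr = 838 = 0b01101000110
Split: l1_idx=3, l2_idx=2, offset=6
L1[3] = 0
L2[0][2] = 26
paddr = 26 * 32 + 6 = 838

Answer: 838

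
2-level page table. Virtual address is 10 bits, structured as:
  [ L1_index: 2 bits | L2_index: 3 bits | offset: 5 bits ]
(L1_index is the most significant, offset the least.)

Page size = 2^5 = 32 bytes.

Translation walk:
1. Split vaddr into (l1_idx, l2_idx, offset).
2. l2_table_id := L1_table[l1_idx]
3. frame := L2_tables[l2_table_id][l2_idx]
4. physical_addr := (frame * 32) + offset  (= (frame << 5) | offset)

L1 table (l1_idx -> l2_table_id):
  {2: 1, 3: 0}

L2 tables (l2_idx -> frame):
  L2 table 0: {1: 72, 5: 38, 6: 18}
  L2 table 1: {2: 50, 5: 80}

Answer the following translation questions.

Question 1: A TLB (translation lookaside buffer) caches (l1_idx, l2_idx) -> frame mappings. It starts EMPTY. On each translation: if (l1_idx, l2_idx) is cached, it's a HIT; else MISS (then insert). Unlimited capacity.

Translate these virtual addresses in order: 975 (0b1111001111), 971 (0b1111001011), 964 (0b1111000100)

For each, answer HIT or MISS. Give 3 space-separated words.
vaddr=975: (3,6) not in TLB -> MISS, insert
vaddr=971: (3,6) in TLB -> HIT
vaddr=964: (3,6) in TLB -> HIT

Answer: MISS HIT HIT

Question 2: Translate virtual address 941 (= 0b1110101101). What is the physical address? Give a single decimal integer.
Answer: 1229

Derivation:
vaddr = 941 = 0b1110101101
Split: l1_idx=3, l2_idx=5, offset=13
L1[3] = 0
L2[0][5] = 38
paddr = 38 * 32 + 13 = 1229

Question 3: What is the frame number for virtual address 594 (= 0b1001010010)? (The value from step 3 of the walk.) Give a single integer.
vaddr = 594: l1_idx=2, l2_idx=2
L1[2] = 1; L2[1][2] = 50

Answer: 50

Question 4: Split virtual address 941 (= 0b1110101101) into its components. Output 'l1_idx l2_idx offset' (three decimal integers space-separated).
vaddr = 941 = 0b1110101101
  top 2 bits -> l1_idx = 3
  next 3 bits -> l2_idx = 5
  bottom 5 bits -> offset = 13

Answer: 3 5 13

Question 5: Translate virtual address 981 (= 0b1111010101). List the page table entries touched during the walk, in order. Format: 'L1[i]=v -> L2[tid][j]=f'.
vaddr = 981 = 0b1111010101
Split: l1_idx=3, l2_idx=6, offset=21

Answer: L1[3]=0 -> L2[0][6]=18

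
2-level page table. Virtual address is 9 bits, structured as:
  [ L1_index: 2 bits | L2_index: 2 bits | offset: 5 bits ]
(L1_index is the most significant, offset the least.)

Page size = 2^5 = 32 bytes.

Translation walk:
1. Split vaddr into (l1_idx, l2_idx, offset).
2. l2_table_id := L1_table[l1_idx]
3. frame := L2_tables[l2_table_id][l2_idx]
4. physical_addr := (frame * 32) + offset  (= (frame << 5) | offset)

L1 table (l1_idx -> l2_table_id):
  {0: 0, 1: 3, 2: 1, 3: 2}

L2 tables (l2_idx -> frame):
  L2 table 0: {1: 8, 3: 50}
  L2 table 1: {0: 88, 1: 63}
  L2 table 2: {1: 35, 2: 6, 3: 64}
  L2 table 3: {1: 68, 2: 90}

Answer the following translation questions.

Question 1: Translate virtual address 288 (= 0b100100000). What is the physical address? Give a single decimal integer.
Answer: 2016

Derivation:
vaddr = 288 = 0b100100000
Split: l1_idx=2, l2_idx=1, offset=0
L1[2] = 1
L2[1][1] = 63
paddr = 63 * 32 + 0 = 2016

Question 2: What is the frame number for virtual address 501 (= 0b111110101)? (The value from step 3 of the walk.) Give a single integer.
Answer: 64

Derivation:
vaddr = 501: l1_idx=3, l2_idx=3
L1[3] = 2; L2[2][3] = 64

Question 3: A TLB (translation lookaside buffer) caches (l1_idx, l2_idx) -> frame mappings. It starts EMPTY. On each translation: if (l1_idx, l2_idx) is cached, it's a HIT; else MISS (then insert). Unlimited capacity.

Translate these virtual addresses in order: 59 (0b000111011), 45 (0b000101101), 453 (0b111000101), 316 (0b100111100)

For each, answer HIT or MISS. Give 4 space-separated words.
Answer: MISS HIT MISS MISS

Derivation:
vaddr=59: (0,1) not in TLB -> MISS, insert
vaddr=45: (0,1) in TLB -> HIT
vaddr=453: (3,2) not in TLB -> MISS, insert
vaddr=316: (2,1) not in TLB -> MISS, insert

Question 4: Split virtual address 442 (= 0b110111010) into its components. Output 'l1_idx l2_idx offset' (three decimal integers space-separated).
Answer: 3 1 26

Derivation:
vaddr = 442 = 0b110111010
  top 2 bits -> l1_idx = 3
  next 2 bits -> l2_idx = 1
  bottom 5 bits -> offset = 26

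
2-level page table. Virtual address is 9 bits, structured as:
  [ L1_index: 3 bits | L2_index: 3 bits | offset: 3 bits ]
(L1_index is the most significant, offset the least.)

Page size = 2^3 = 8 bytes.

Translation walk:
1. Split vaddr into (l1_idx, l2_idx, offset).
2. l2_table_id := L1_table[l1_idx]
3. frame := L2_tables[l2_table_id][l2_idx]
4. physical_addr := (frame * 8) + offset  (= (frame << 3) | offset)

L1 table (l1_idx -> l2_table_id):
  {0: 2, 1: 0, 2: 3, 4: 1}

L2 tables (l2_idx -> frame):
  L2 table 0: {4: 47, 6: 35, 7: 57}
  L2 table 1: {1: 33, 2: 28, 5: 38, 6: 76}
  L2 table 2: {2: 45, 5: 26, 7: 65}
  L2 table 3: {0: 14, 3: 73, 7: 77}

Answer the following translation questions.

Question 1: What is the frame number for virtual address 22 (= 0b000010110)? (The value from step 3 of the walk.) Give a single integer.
Answer: 45

Derivation:
vaddr = 22: l1_idx=0, l2_idx=2
L1[0] = 2; L2[2][2] = 45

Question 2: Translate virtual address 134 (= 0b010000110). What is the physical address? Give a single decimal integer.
vaddr = 134 = 0b010000110
Split: l1_idx=2, l2_idx=0, offset=6
L1[2] = 3
L2[3][0] = 14
paddr = 14 * 8 + 6 = 118

Answer: 118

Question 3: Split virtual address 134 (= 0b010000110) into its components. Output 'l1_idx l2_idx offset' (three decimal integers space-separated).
vaddr = 134 = 0b010000110
  top 3 bits -> l1_idx = 2
  next 3 bits -> l2_idx = 0
  bottom 3 bits -> offset = 6

Answer: 2 0 6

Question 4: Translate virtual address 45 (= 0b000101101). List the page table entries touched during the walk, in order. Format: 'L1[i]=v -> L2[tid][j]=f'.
vaddr = 45 = 0b000101101
Split: l1_idx=0, l2_idx=5, offset=5

Answer: L1[0]=2 -> L2[2][5]=26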